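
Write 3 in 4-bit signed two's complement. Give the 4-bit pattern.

3 is non-negative, so write it directly in 4 bits: 0011.

0011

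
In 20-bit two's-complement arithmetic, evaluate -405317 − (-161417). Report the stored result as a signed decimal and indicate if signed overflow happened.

-405317 → 10011101000010111011
-161417 → 11011000100101110111
Subtract via negate-and-add: invert 11011000100101110111 + 1 = 00100111011010001001 (i.e. 161417).
  10011101000010111011
+ 00100111011010001001
= 11000100011101000100
Result 11000100011101000100: MSB = 1 → 804676 − 1048576 = -243900.
Addends (after negating the subtrahend) have opposite signs, so signed overflow cannot occur.

-243900; no overflow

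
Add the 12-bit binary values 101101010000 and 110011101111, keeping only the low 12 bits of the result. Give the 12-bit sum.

  101101010000
+ 110011101111
= 100000111111  (discard carry-out 1)

100000111111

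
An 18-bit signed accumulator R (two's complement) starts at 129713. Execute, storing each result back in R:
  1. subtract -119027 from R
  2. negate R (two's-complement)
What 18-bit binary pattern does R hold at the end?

Start: R = 129713 = 011111101010110001.
R = 129713 − (-119027) = 248740; wraps to -13404 = 111100101110100100
R = −(-13404) = 13404 = 000011010001011100

000011010001011100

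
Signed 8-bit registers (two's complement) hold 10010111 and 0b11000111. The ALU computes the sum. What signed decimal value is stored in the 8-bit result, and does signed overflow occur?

10010111 = -105 (signed)
0b11000111 → 11000111 = -57 (signed)
  10010111
+ 11000111
= 01011110  (discard carry-out 1)
Result 01011110: MSB = 0 → value 94.
Both addends are negative but the stored result is non-negative: signed overflow. The true value -105 + (-57) = -162 lies outside [-128, 127].

94; overflow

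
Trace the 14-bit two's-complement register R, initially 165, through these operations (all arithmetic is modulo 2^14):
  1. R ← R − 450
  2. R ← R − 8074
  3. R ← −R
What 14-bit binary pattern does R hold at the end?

10000010100111

Start: R = 165 = 00000010100101.
R = 165 − 450 = -285 = 11111011100011
R = -285 − 8074 = -8359; wraps to 8025 = 01111101011001
R = −(8025) = -8025 = 10000010100111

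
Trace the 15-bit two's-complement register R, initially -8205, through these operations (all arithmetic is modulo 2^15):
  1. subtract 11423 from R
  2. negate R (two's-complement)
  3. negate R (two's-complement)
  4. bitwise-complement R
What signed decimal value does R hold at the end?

Start: R = -8205 = 101111111110011.
R = -8205 − 11423 = -19628; wraps to 13140 = 011001101010100
R = −(13140) = -13140 = 100110010101100
R = −(-13140) = 13140 = 011001101010100
R = NOT 011001101010100 = 100110010101011 = -13141

-13141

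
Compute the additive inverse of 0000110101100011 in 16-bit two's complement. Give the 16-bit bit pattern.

1111001010011101

Invert: 1111001010011100. Add 1: 1111001010011101.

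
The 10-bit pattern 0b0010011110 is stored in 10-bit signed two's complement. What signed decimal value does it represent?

MSB is 0, so the value is non-negative: 0010011110 = 158.

158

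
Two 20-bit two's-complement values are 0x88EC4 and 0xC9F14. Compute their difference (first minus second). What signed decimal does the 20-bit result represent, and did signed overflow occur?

-266320; no overflow

0x88EC4 = 10001000111011000100 = -487740 (signed)
0xC9F14 = 11001001111100010100 = -221420 (signed)
Subtract via negate-and-add: invert 11001001111100010100 + 1 = 00110110000011101100 (i.e. 221420).
  10001000111011000100
+ 00110110000011101100
= 10111110111110110000
Result 10111110111110110000: MSB = 1 → 782256 − 1048576 = -266320.
Addends (after negating the subtrahend) have opposite signs, so signed overflow cannot occur.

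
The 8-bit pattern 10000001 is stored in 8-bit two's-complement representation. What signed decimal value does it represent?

-127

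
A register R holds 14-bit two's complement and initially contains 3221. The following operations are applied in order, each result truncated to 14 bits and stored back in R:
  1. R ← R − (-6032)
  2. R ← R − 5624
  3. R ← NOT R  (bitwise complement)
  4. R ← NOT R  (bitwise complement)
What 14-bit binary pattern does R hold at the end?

Start: R = 3221 = 00110010010101.
R = 3221 − (-6032) = 9253; wraps to -7131 = 10010000100101
R = -7131 − 5624 = -12755; wraps to 3629 = 00111000101101
R = NOT 00111000101101 = 11000111010010 = -3630
R = NOT 11000111010010 = 00111000101101 = 3629

00111000101101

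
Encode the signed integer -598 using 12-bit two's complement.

110110101010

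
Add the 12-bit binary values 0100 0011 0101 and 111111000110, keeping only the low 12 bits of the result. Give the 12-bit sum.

  010000110101
+ 111111000110
= 001111111011  (discard carry-out 1)

001111111011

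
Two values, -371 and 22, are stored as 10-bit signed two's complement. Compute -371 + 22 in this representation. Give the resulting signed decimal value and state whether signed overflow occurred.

-349; no overflow

-371 → 1010001101
22 → 0000010110
  1010001101
+ 0000010110
= 1010100011
Result 1010100011: MSB = 1 → 675 − 1024 = -349.
Addends have opposite signs, so signed overflow cannot occur.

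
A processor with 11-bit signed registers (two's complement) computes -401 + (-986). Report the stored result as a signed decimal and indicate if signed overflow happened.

661; overflow

-401 → 11001101111
-986 → 10000100110
  11001101111
+ 10000100110
= 01010010101  (discard carry-out 1)
Result 01010010101: MSB = 0 → value 661.
Both addends are negative but the stored result is non-negative: signed overflow. The true value -401 + (-986) = -1387 lies outside [-1024, 1023].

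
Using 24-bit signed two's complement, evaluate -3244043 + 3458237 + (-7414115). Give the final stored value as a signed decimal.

-3244043 + 3458237 = 214194 (000000110100010010110010)
214194 + (-7414115) = -7199921 (100100100010001101001111)

-7199921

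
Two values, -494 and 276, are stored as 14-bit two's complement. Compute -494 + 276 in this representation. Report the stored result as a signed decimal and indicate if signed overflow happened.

-218; no overflow

-494 → 11111000010010
276 → 00000100010100
  11111000010010
+ 00000100010100
= 11111100100110
Result 11111100100110: MSB = 1 → 16166 − 16384 = -218.
Addends have opposite signs, so signed overflow cannot occur.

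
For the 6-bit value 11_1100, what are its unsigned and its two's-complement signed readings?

unsigned = 60, signed = -4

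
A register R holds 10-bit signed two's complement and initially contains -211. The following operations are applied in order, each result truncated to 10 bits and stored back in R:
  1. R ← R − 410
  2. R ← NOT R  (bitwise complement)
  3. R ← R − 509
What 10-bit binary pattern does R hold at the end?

0001101111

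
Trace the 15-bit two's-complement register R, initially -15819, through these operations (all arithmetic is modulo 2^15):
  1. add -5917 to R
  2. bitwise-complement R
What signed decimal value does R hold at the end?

-11033

Start: R = -15819 = 100001000110101.
R = -15819 + (-5917) = -21736; wraps to 11032 = 010101100011000
R = NOT 010101100011000 = 101010011100111 = -11033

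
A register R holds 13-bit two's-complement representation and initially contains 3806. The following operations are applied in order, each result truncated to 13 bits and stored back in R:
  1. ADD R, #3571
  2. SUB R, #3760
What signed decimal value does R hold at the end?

3617

Start: R = 3806 = 0111011011110.
R = 3806 + 3571 = 7377; wraps to -815 = 1110011010001
R = -815 − 3760 = -4575; wraps to 3617 = 0111000100001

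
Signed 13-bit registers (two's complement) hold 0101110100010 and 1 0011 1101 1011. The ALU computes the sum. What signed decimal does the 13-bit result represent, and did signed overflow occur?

-131; no overflow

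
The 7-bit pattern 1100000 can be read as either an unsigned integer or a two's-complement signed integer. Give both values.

unsigned = 96, signed = -32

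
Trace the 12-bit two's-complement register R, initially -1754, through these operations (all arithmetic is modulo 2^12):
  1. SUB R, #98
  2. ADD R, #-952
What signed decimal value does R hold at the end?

1292

Start: R = -1754 = 100100100110.
R = -1754 − 98 = -1852 = 100011000100
R = -1852 + (-952) = -2804; wraps to 1292 = 010100001100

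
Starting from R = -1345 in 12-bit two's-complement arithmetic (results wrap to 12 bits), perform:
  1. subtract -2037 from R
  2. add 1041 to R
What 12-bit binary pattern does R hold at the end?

Start: R = -1345 = 101010111111.
R = -1345 − (-2037) = 692 = 001010110100
R = 692 + 1041 = 1733 = 011011000101

011011000101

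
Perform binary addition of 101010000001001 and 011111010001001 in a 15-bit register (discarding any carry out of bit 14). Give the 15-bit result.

001001010010010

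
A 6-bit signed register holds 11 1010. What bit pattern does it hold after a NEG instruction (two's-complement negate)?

Invert: 000101. Add 1: 000110.
Check: 111010 = -6, 000110 = 6.

000110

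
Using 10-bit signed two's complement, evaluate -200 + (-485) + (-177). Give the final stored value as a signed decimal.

-200 + (-485) = -685 → wraps to 339 (0101010011)
339 + (-177) = 162 (0010100010)

162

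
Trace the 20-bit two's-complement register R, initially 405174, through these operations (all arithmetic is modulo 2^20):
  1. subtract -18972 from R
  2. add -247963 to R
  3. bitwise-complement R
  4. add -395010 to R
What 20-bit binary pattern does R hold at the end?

Start: R = 405174 = 01100010111010110110.
R = 405174 − (-18972) = 424146 = 01100111100011010010
R = 424146 + (-247963) = 176183 = 00101011000000110111
R = NOT 00101011000000110111 = 11010100111111001000 = -176184
R = -176184 + (-395010) = -571194; wraps to 477382 = 01110100100011000110

01110100100011000110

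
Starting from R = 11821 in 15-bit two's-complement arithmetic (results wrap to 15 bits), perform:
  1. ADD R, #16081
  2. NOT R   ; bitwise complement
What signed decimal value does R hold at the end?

Start: R = 11821 = 010111000101101.
R = 11821 + 16081 = 27902; wraps to -4866 = 110110011111110
R = NOT 110110011111110 = 001001100000001 = 4865

4865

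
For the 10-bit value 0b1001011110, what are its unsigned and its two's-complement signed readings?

unsigned = 606, signed = -418

Unsigned: 1001011110 = 606.
Signed: MSB=1 → 606 − 1024 = -418.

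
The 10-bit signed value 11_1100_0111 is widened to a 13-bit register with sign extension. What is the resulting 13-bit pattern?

1111111000111

MSB of 1111000111 is 1; replicate it into the new high bits.
111|1111000111 → 1111111000111 (still -57).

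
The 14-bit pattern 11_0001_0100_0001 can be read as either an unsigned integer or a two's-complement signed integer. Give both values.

unsigned = 12609, signed = -3775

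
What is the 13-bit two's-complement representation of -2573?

|-2573| = 2573 = 0101000001101 in 13 bits.
Invert the bits: 1010111110010. Add 1: 1010111110011.

1010111110011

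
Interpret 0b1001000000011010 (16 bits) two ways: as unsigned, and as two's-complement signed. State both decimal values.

Unsigned: 1001000000011010 = 36890.
Signed: MSB=1 → 36890 − 65536 = -28646.

unsigned = 36890, signed = -28646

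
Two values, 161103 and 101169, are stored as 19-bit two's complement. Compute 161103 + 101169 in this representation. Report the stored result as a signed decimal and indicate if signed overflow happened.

-262016; overflow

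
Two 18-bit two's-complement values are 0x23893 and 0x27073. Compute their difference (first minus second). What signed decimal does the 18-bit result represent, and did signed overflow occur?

0x23893 = 100011100010010011 = -116589 (signed)
0x27073 = 100111000001110011 = -102285 (signed)
Subtract via negate-and-add: invert 100111000001110011 + 1 = 011000111110001101 (i.e. 102285).
  100011100010010011
+ 011000111110001101
= 111100100000100000
Result 111100100000100000: MSB = 1 → 247840 − 262144 = -14304.
Addends (after negating the subtrahend) have opposite signs, so signed overflow cannot occur.

-14304; no overflow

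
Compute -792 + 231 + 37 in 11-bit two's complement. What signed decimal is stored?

-792 + 231 = -561 (10111001111)
-561 + 37 = -524 (10111110100)

-524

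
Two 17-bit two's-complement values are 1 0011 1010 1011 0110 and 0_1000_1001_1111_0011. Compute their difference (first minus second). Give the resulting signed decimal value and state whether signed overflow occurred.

1 0011 1010 1011 0110 → 10011101010110110 = -50506 (signed)
0_1000_1001_1111_0011 → 01000100111110011 = 35315 (signed)
Subtract via negate-and-add: invert 01000100111110011 + 1 = 10111011000001101 (i.e. -35315).
  10011101010110110
+ 10111011000001101
= 01011000011000011  (discard carry-out 1)
Result 01011000011000011: MSB = 0 → value 45251.
Both addends (after negating the subtrahend) are negative but the stored result is non-negative: signed overflow. The true value -50506 − 35315 = -85821 lies outside [-65536, 65535].

45251; overflow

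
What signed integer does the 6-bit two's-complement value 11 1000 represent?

-8

MSB is 1, so the value is negative.
Unsigned reading: 56. Subtract 2^6 = 64: 56 − 64 = -8.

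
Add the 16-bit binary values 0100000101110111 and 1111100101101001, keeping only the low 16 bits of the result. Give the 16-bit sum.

  0100000101110111
+ 1111100101101001
= 0011101011100000  (discard carry-out 1)

0011101011100000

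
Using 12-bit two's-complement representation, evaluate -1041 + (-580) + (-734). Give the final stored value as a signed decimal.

-1041 + (-580) = -1621 (100110101011)
-1621 + (-734) = -2355 → wraps to 1741 (011011001101)

1741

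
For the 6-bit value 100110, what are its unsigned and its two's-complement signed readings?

Unsigned: 100110 = 38.
Signed: MSB=1 → 38 − 64 = -26.

unsigned = 38, signed = -26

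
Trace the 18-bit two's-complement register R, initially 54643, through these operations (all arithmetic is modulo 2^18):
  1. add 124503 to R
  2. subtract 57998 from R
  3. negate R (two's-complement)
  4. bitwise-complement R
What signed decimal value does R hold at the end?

121147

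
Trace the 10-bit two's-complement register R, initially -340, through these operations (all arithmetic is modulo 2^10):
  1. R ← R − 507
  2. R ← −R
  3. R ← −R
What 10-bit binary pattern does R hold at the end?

Start: R = -340 = 1010101100.
R = -340 − 507 = -847; wraps to 177 = 0010110001
R = −(177) = -177 = 1101001111
R = −(-177) = 177 = 0010110001

0010110001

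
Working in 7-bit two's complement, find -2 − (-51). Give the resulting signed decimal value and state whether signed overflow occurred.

-2 → 1111110
-51 → 1001101
Subtract via negate-and-add: invert 1001101 + 1 = 0110011 (i.e. 51).
  1111110
+ 0110011
= 0110001  (discard carry-out 1)
Result 0110001: MSB = 0 → value 49.
Addends (after negating the subtrahend) have opposite signs, so signed overflow cannot occur.

49; no overflow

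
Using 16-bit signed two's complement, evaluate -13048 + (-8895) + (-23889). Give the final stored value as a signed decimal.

19704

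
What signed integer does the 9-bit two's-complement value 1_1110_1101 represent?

MSB is 1, so the value is negative.
Invert: 000010010. Add 1: 000010011 = 19. So the value is −19.

-19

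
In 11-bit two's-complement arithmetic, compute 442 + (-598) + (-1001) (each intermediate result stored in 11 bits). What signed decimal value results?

442 + (-598) = -156 (11101100100)
-156 + (-1001) = -1157 → wraps to 891 (01101111011)

891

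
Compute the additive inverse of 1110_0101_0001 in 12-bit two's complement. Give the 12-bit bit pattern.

000110101111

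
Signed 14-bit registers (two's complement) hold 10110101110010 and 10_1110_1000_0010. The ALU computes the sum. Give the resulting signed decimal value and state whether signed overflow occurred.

7156; overflow

10110101110010 = -4750 (signed)
10_1110_1000_0010 → 10111010000010 = -4478 (signed)
  10110101110010
+ 10111010000010
= 01101111110100  (discard carry-out 1)
Result 01101111110100: MSB = 0 → value 7156.
Both addends are negative but the stored result is non-negative: signed overflow. The true value -4750 + (-4478) = -9228 lies outside [-8192, 8191].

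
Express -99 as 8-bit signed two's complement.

10011101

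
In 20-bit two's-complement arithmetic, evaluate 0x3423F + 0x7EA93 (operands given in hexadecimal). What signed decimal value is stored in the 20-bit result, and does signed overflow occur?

-316206; overflow

0x3423F = 00110100001000111111 = 213567 (signed)
0x7EA93 = 01111110101010010011 = 518803 (signed)
  00110100001000111111
+ 01111110101010010011
= 10110010110011010010
Result 10110010110011010010: MSB = 1 → 732370 − 1048576 = -316206.
Both addends are non-negative but the stored result is negative: signed overflow. The true value 213567 + 518803 = 732370 lies outside [-524288, 524287].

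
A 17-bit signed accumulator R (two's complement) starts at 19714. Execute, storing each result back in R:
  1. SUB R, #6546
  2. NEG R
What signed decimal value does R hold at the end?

-13168

Start: R = 19714 = 00100110100000010.
R = 19714 − 6546 = 13168 = 00011001101110000
R = −(13168) = -13168 = 11100110010010000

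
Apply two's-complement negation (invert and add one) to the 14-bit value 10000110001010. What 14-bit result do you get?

01111001110110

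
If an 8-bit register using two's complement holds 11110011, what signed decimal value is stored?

-13

MSB is 1, so the value is negative.
Unsigned reading: 243. Subtract 2^8 = 256: 243 − 256 = -13.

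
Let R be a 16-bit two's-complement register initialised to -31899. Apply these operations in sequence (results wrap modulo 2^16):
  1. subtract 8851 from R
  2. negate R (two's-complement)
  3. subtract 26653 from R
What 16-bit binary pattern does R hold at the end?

Start: R = -31899 = 1000001101100101.
R = -31899 − 8851 = -40750; wraps to 24786 = 0110000011010010
R = −(24786) = -24786 = 1001111100101110
R = -24786 − 26653 = -51439; wraps to 14097 = 0011011100010001

0011011100010001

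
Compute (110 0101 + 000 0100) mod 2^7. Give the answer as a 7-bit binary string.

  1100101
+ 0000100
= 1101001

1101001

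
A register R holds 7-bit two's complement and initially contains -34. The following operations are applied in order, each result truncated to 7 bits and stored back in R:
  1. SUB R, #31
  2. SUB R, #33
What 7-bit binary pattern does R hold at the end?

0011110

Start: R = -34 = 1011110.
R = -34 − 31 = -65; wraps to 63 = 0111111
R = 63 − 33 = 30 = 0011110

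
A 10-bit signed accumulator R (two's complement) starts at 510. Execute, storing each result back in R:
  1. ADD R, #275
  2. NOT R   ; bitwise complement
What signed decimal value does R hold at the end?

238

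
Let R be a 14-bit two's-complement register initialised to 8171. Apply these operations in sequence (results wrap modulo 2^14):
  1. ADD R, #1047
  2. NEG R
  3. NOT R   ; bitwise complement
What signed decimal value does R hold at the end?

Start: R = 8171 = 01111111101011.
R = 8171 + 1047 = 9218; wraps to -7166 = 10010000000010
R = −(-7166) = 7166 = 01101111111110
R = NOT 01101111111110 = 10010000000001 = -7167

-7167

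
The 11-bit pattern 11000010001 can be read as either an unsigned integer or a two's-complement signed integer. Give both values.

Unsigned: 11000010001 = 1553.
Signed: MSB=1 → 1553 − 2048 = -495.

unsigned = 1553, signed = -495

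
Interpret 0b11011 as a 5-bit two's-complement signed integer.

-5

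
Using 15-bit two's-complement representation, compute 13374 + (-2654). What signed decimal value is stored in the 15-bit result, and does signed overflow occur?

10720; no overflow

13374 → 011010000111110
-2654 → 111010110100010
  011010000111110
+ 111010110100010
= 010100111100000  (discard carry-out 1)
Result 010100111100000: MSB = 0 → value 10720.
Addends have opposite signs, so signed overflow cannot occur.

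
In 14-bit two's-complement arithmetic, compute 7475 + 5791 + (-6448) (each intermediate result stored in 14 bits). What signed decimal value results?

6818

7475 + 5791 = 13266 → wraps to -3118 (11001111010010)
-3118 + (-6448) = -9566 → wraps to 6818 (01101010100010)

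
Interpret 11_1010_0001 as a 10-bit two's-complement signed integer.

-95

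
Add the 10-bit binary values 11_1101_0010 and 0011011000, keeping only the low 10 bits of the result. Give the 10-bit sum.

  1111010010
+ 0011011000
= 0010101010  (discard carry-out 1)

0010101010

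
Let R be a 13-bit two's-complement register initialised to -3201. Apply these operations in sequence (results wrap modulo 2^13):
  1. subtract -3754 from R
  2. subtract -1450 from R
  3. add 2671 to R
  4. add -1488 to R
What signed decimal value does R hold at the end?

Start: R = -3201 = 1001101111111.
R = -3201 − (-3754) = 553 = 0001000101001
R = 553 − (-1450) = 2003 = 0011111010011
R = 2003 + 2671 = 4674; wraps to -3518 = 1001001000010
R = -3518 + (-1488) = -5006; wraps to 3186 = 0110001110010

3186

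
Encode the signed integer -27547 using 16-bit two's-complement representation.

1001010001100101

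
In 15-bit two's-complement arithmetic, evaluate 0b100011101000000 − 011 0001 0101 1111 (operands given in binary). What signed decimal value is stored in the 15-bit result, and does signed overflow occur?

0b100011101000000 → 100011101000000 = -14528 (signed)
011 0001 0101 1111 → 011000101011111 = 12639 (signed)
Subtract via negate-and-add: invert 011000101011111 + 1 = 100111010100001 (i.e. -12639).
  100011101000000
+ 100111010100001
= 001010111100001  (discard carry-out 1)
Result 001010111100001: MSB = 0 → value 5601.
Both addends (after negating the subtrahend) are negative but the stored result is non-negative: signed overflow. The true value -14528 − 12639 = -27167 lies outside [-16384, 16383].

5601; overflow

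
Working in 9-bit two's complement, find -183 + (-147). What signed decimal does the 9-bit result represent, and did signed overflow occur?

-183 → 101001001
-147 → 101101101
  101001001
+ 101101101
= 010110110  (discard carry-out 1)
Result 010110110: MSB = 0 → value 182.
Both addends are negative but the stored result is non-negative: signed overflow. The true value -183 + (-147) = -330 lies outside [-256, 255].

182; overflow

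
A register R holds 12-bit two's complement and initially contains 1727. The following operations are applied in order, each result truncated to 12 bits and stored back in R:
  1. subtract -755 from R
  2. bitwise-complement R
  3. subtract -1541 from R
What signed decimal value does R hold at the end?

Start: R = 1727 = 011010111111.
R = 1727 − (-755) = 2482; wraps to -1614 = 100110110010
R = NOT 100110110010 = 011001001101 = 1613
R = 1613 − (-1541) = 3154; wraps to -942 = 110001010010

-942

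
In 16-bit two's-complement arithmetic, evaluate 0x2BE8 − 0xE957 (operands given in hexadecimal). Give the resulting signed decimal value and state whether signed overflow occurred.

0x2BE8 = 0010101111101000 = 11240 (signed)
0xE957 = 1110100101010111 = -5801 (signed)
Subtract via negate-and-add: invert 1110100101010111 + 1 = 0001011010101001 (i.e. 5801).
  0010101111101000
+ 0001011010101001
= 0100001010010001
Result 0100001010010001: MSB = 0 → value 17041.
Both addends (after negating the subtrahend) are non-negative and so is the stored result: no signed overflow.

17041; no overflow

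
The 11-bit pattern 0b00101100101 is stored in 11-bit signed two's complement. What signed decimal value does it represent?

357

MSB is 0, so the value is non-negative: 00101100101 = 357.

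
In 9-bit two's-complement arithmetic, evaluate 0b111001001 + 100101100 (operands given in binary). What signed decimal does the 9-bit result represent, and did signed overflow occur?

245; overflow

0b111001001 → 111001001 = -55 (signed)
100101100 = -212 (signed)
  111001001
+ 100101100
= 011110101  (discard carry-out 1)
Result 011110101: MSB = 0 → value 245.
Both addends are negative but the stored result is non-negative: signed overflow. The true value -55 + (-212) = -267 lies outside [-256, 255].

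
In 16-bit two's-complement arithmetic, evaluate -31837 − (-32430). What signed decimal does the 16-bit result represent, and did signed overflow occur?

593; no overflow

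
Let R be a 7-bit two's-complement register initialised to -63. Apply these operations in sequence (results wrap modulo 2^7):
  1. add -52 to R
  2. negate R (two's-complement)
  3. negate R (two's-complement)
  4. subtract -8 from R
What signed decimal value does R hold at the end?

21

Start: R = -63 = 1000001.
R = -63 + (-52) = -115; wraps to 13 = 0001101
R = −(13) = -13 = 1110011
R = −(-13) = 13 = 0001101
R = 13 − (-8) = 21 = 0010101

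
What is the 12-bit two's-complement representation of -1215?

101101000001

|-1215| = 1215 = 010010111111 in 12 bits.
Invert the bits: 101101000000. Add 1: 101101000001.
Check: 101101000001 reads as 2881 − 4096 = -1215.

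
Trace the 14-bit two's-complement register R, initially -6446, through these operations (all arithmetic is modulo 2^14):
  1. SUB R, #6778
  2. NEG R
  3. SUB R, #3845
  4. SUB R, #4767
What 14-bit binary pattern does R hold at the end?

01001000000100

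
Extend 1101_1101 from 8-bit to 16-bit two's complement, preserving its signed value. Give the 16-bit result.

1111111111011101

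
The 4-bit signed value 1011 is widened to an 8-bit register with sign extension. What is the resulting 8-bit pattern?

MSB of 1011 is 1; replicate it into the new high bits.
1111|1011 → 11111011 (still -5).

11111011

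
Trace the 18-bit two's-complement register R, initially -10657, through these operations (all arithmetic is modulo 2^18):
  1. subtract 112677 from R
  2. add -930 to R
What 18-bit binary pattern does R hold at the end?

Start: R = -10657 = 111101011001011111.
R = -10657 − 112677 = -123334 = 100001111000111010
R = -123334 + (-930) = -124264 = 100001101010011000

100001101010011000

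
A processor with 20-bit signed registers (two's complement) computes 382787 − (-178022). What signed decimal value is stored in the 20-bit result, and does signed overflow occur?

382787 → 01011101011101000011
-178022 → 11010100100010011010
Subtract via negate-and-add: invert 11010100100010011010 + 1 = 00101011011101100110 (i.e. 178022).
  01011101011101000011
+ 00101011011101100110
= 10001000111010101001
Result 10001000111010101001: MSB = 1 → 560809 − 1048576 = -487767.
Both addends (after negating the subtrahend) are non-negative but the stored result is negative: signed overflow. The true value 382787 − (-178022) = 560809 lies outside [-524288, 524287].

-487767; overflow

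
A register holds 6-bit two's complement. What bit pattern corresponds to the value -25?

|-25| = 25 = 011001 in 6 bits.
Invert the bits: 100110. Add 1: 100111.
Check: 100111 reads as 39 − 64 = -25.

100111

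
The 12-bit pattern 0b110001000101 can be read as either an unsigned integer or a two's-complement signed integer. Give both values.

unsigned = 3141, signed = -955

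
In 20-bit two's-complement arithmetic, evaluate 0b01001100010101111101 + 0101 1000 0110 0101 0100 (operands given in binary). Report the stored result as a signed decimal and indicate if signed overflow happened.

-373807; overflow

0b01001100010101111101 → 01001100010101111101 = 312701 (signed)
0101 1000 0110 0101 0100 → 01011000011001010100 = 362068 (signed)
  01001100010101111101
+ 01011000011001010100
= 10100100101111010001
Result 10100100101111010001: MSB = 1 → 674769 − 1048576 = -373807.
Both addends are non-negative but the stored result is negative: signed overflow. The true value 312701 + 362068 = 674769 lies outside [-524288, 524287].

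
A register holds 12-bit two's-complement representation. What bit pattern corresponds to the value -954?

|-954| = 954 = 001110111010 in 12 bits.
Invert the bits: 110001000101. Add 1: 110001000110.
Check: 110001000110 reads as 3142 − 4096 = -954.

110001000110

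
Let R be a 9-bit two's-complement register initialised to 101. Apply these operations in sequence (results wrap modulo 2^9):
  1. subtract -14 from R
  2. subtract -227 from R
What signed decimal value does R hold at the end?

-170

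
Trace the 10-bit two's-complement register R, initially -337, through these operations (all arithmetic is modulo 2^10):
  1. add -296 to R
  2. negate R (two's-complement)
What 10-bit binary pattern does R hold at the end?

Start: R = -337 = 1010101111.
R = -337 + (-296) = -633; wraps to 391 = 0110000111
R = −(391) = -391 = 1001111001

1001111001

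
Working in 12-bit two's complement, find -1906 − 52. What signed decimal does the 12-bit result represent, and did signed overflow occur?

-1958; no overflow

-1906 → 100010001110
52 → 000000110100
Subtract via negate-and-add: invert 000000110100 + 1 = 111111001100 (i.e. -52).
  100010001110
+ 111111001100
= 100001011010  (discard carry-out 1)
Result 100001011010: MSB = 1 → 2138 − 4096 = -1958.
Both addends (after negating the subtrahend) are negative and so is the stored result: no signed overflow.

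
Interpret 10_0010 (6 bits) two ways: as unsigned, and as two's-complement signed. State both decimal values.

unsigned = 34, signed = -30

Unsigned: 100010 = 34.
Signed: MSB=1 → 34 − 64 = -30.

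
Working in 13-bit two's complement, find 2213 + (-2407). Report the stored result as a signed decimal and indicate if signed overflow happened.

-194; no overflow

2213 → 0100010100101
-2407 → 1011010011001
  0100010100101
+ 1011010011001
= 1111100111110
Result 1111100111110: MSB = 1 → 7998 − 8192 = -194.
Addends have opposite signs, so signed overflow cannot occur.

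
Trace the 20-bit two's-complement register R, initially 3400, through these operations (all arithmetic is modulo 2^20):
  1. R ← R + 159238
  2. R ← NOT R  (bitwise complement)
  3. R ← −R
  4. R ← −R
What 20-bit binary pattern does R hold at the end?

Start: R = 3400 = 00000000110101001000.
R = 3400 + 159238 = 162638 = 00100111101101001110
R = NOT 00100111101101001110 = 11011000010010110001 = -162639
R = −(-162639) = 162639 = 00100111101101001111
R = −(162639) = -162639 = 11011000010010110001

11011000010010110001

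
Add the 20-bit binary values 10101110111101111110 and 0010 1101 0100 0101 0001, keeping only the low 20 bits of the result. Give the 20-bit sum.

11011100001111001111

  10101110111101111110
+ 00101101010001010001
= 11011100001111001111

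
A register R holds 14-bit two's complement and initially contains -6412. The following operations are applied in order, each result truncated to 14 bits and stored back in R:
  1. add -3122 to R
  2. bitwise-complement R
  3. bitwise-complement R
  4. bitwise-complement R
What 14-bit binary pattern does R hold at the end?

Start: R = -6412 = 10011011110100.
R = -6412 + (-3122) = -9534; wraps to 6850 = 01101011000010
R = NOT 01101011000010 = 10010100111101 = -6851
R = NOT 10010100111101 = 01101011000010 = 6850
R = NOT 01101011000010 = 10010100111101 = -6851

10010100111101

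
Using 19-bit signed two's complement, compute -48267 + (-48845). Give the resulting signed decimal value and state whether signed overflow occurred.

-48267 → 1110100001101110101
-48845 → 1110100000100110011
  1110100001101110101
+ 1110100000100110011
= 1101000010010101000  (discard carry-out 1)
Result 1101000010010101000: MSB = 1 → 427176 − 524288 = -97112.
Both addends are negative and so is the stored result: no signed overflow.

-97112; no overflow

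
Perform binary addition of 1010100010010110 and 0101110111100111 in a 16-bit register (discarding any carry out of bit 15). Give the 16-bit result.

  1010100010010110
+ 0101110111100111
= 0000011001111101  (discard carry-out 1)

0000011001111101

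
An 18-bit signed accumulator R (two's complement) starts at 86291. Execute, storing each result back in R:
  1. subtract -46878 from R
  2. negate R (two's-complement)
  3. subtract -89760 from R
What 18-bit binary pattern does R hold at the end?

110101011001101111

Start: R = 86291 = 010101000100010011.
R = 86291 − (-46878) = 133169; wraps to -128975 = 100000100000110001
R = −(-128975) = 128975 = 011111011111001111
R = 128975 − (-89760) = 218735; wraps to -43409 = 110101011001101111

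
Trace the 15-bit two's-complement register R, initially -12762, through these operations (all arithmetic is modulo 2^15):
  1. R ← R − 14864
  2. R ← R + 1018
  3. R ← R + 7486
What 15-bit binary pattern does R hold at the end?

011010101001110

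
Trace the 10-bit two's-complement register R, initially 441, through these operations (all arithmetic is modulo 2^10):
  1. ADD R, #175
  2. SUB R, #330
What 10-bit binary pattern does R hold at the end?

0100011110

Start: R = 441 = 0110111001.
R = 441 + 175 = 616; wraps to -408 = 1001101000
R = -408 − 330 = -738; wraps to 286 = 0100011110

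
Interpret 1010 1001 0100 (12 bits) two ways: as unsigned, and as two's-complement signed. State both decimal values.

unsigned = 2708, signed = -1388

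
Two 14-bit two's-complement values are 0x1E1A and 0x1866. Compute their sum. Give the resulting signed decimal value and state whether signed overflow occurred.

-2432; overflow

0x1E1A = 01111000011010 = 7706 (signed)
0x1866 = 01100001100110 = 6246 (signed)
  01111000011010
+ 01100001100110
= 11011010000000
Result 11011010000000: MSB = 1 → 13952 − 16384 = -2432.
Both addends are non-negative but the stored result is negative: signed overflow. The true value 7706 + 6246 = 13952 lies outside [-8192, 8191].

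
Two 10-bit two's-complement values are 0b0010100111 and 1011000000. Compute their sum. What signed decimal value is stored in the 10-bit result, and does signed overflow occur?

0b0010100111 → 0010100111 = 167 (signed)
1011000000 = -320 (signed)
  0010100111
+ 1011000000
= 1101100111
Result 1101100111: MSB = 1 → 871 − 1024 = -153.
Addends have opposite signs, so signed overflow cannot occur.

-153; no overflow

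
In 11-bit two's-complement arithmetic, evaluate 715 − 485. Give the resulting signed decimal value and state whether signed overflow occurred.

230; no overflow

715 → 01011001011
485 → 00111100101
Subtract via negate-and-add: invert 00111100101 + 1 = 11000011011 (i.e. -485).
  01011001011
+ 11000011011
= 00011100110  (discard carry-out 1)
Result 00011100110: MSB = 0 → value 230.
Addends (after negating the subtrahend) have opposite signs, so signed overflow cannot occur.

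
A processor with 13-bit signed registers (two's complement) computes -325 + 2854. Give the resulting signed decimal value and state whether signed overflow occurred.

2529; no overflow

-325 → 1111010111011
2854 → 0101100100110
  1111010111011
+ 0101100100110
= 0100111100001  (discard carry-out 1)
Result 0100111100001: MSB = 0 → value 2529.
Addends have opposite signs, so signed overflow cannot occur.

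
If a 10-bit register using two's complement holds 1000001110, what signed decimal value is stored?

-498

MSB is 1, so the value is negative.
Invert: 0111110001. Add 1: 0111110010 = 498. So the value is −498.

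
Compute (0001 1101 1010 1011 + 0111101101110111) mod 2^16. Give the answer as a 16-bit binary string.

1001100100100010

  0001110110101011
+ 0111101101110111
= 1001100100100010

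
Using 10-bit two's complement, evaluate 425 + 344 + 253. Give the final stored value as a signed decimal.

-2

425 + 344 = 769 → wraps to -255 (1100000001)
-255 + 253 = -2 (1111111110)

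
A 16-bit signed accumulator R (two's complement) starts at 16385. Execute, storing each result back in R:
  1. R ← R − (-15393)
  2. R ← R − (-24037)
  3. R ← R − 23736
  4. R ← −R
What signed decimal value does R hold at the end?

Start: R = 16385 = 0100000000000001.
R = 16385 − (-15393) = 31778 = 0111110000100010
R = 31778 − (-24037) = 55815; wraps to -9721 = 1101101000000111
R = -9721 − 23736 = -33457; wraps to 32079 = 0111110101001111
R = −(32079) = -32079 = 1000001010110001

-32079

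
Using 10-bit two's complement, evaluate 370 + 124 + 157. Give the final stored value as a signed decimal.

370 + 124 = 494 (0111101110)
494 + 157 = 651 → wraps to -373 (1010001011)

-373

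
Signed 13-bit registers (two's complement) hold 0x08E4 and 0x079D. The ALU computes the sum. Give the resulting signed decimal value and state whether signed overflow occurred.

0x08E4 = 0100011100100 = 2276 (signed)
0x079D = 0011110011101 = 1949 (signed)
  0100011100100
+ 0011110011101
= 1000010000001
Result 1000010000001: MSB = 1 → 4225 − 8192 = -3967.
Both addends are non-negative but the stored result is negative: signed overflow. The true value 2276 + 1949 = 4225 lies outside [-4096, 4095].

-3967; overflow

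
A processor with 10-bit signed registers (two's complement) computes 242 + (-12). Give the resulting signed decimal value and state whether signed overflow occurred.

230; no overflow

242 → 0011110010
-12 → 1111110100
  0011110010
+ 1111110100
= 0011100110  (discard carry-out 1)
Result 0011100110: MSB = 0 → value 230.
Addends have opposite signs, so signed overflow cannot occur.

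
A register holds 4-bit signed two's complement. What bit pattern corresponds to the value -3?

1101

|-3| = 3 = 0011 in 4 bits.
Invert the bits: 1100. Add 1: 1101.
Check: 1101 reads as 13 − 16 = -3.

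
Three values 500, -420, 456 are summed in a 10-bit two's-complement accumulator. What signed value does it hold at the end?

-488

500 + (-420) = 80 (0001010000)
80 + 456 = 536 → wraps to -488 (1000011000)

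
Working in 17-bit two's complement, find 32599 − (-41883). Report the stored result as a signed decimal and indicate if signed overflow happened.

-56590; overflow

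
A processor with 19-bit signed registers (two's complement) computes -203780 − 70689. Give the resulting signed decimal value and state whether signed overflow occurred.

-203780 → 1001110001111111100
70689 → 0010001010000100001
Subtract via negate-and-add: invert 0010001010000100001 + 1 = 1101110101111011111 (i.e. -70689).
  1001110001111111100
+ 1101110101111011111
= 0111100111111011011  (discard carry-out 1)
Result 0111100111111011011: MSB = 0 → value 249819.
Both addends (after negating the subtrahend) are negative but the stored result is non-negative: signed overflow. The true value -203780 − 70689 = -274469 lies outside [-262144, 262143].

249819; overflow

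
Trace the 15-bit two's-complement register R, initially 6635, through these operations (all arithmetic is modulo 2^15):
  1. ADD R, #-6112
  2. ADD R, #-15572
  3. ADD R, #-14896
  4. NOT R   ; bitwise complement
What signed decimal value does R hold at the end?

Start: R = 6635 = 001100111101011.
R = 6635 + (-6112) = 523 = 000001000001011
R = 523 + (-15572) = -15049 = 100010100110111
R = -15049 + (-14896) = -29945; wraps to 2823 = 000101100000111
R = NOT 000101100000111 = 111010011111000 = -2824

-2824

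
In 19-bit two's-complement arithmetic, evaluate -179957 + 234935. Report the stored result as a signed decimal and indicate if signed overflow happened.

54978; no overflow

-179957 → 1010100000100001011
234935 → 0111001010110110111
  1010100000100001011
+ 0111001010110110111
= 0001101011011000010  (discard carry-out 1)
Result 0001101011011000010: MSB = 0 → value 54978.
Addends have opposite signs, so signed overflow cannot occur.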